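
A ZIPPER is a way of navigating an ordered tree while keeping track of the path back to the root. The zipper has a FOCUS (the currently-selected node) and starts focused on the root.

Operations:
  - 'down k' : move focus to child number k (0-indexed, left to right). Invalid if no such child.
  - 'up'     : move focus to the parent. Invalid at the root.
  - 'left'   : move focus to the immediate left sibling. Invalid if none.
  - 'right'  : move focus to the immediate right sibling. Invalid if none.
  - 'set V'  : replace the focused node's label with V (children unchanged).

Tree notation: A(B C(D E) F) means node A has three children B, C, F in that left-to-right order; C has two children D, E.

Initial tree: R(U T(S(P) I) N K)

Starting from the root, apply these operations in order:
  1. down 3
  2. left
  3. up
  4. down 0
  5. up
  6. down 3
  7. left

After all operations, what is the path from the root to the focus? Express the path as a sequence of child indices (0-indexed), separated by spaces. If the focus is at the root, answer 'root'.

Step 1 (down 3): focus=K path=3 depth=1 children=[] left=['U', 'T', 'N'] right=[] parent=R
Step 2 (left): focus=N path=2 depth=1 children=[] left=['U', 'T'] right=['K'] parent=R
Step 3 (up): focus=R path=root depth=0 children=['U', 'T', 'N', 'K'] (at root)
Step 4 (down 0): focus=U path=0 depth=1 children=[] left=[] right=['T', 'N', 'K'] parent=R
Step 5 (up): focus=R path=root depth=0 children=['U', 'T', 'N', 'K'] (at root)
Step 6 (down 3): focus=K path=3 depth=1 children=[] left=['U', 'T', 'N'] right=[] parent=R
Step 7 (left): focus=N path=2 depth=1 children=[] left=['U', 'T'] right=['K'] parent=R

Answer: 2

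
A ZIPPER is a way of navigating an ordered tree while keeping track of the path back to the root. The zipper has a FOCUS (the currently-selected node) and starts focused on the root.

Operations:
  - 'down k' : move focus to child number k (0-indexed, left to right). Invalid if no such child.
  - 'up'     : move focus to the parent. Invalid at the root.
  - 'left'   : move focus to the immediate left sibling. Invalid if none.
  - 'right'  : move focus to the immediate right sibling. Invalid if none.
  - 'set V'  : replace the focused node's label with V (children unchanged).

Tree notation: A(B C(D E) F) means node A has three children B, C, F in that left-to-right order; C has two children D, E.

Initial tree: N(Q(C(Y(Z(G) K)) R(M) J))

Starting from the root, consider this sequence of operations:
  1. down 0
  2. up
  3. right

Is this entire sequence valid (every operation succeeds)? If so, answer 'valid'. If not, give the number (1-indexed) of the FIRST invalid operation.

Answer: 3

Derivation:
Step 1 (down 0): focus=Q path=0 depth=1 children=['C', 'R', 'J'] left=[] right=[] parent=N
Step 2 (up): focus=N path=root depth=0 children=['Q'] (at root)
Step 3 (right): INVALID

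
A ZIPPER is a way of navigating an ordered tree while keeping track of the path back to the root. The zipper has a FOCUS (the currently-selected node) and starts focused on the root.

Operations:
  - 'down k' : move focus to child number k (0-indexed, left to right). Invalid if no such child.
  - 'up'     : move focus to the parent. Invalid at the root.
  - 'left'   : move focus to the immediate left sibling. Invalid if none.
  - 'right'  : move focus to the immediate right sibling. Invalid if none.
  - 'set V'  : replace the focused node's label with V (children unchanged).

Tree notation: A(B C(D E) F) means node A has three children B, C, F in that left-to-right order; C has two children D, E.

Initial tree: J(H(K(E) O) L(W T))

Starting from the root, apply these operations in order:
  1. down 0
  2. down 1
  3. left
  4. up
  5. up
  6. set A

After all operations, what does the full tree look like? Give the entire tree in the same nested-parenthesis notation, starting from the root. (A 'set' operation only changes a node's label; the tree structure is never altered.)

Step 1 (down 0): focus=H path=0 depth=1 children=['K', 'O'] left=[] right=['L'] parent=J
Step 2 (down 1): focus=O path=0/1 depth=2 children=[] left=['K'] right=[] parent=H
Step 3 (left): focus=K path=0/0 depth=2 children=['E'] left=[] right=['O'] parent=H
Step 4 (up): focus=H path=0 depth=1 children=['K', 'O'] left=[] right=['L'] parent=J
Step 5 (up): focus=J path=root depth=0 children=['H', 'L'] (at root)
Step 6 (set A): focus=A path=root depth=0 children=['H', 'L'] (at root)

Answer: A(H(K(E) O) L(W T))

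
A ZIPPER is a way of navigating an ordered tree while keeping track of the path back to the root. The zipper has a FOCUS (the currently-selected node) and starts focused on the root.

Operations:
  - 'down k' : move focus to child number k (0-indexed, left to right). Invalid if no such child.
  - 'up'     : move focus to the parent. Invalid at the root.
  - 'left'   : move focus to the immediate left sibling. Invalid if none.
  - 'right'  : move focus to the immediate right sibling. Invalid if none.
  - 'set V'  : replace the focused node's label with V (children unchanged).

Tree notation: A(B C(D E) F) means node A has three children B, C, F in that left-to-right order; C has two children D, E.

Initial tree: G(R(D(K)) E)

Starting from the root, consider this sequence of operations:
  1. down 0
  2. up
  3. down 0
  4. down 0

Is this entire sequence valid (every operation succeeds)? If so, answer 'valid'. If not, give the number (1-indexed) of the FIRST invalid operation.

Answer: valid

Derivation:
Step 1 (down 0): focus=R path=0 depth=1 children=['D'] left=[] right=['E'] parent=G
Step 2 (up): focus=G path=root depth=0 children=['R', 'E'] (at root)
Step 3 (down 0): focus=R path=0 depth=1 children=['D'] left=[] right=['E'] parent=G
Step 4 (down 0): focus=D path=0/0 depth=2 children=['K'] left=[] right=[] parent=R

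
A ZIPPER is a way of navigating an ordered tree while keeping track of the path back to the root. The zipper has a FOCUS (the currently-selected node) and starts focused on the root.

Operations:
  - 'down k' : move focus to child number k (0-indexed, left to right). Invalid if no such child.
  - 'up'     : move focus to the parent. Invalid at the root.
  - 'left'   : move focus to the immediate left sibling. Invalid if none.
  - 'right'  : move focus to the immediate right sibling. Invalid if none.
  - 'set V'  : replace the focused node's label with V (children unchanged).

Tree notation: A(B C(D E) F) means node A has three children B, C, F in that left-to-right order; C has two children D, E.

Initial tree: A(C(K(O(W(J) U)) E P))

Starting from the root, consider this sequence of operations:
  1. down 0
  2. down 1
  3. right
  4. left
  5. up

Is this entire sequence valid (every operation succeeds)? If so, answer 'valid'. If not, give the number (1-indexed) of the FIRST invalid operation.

Step 1 (down 0): focus=C path=0 depth=1 children=['K', 'E', 'P'] left=[] right=[] parent=A
Step 2 (down 1): focus=E path=0/1 depth=2 children=[] left=['K'] right=['P'] parent=C
Step 3 (right): focus=P path=0/2 depth=2 children=[] left=['K', 'E'] right=[] parent=C
Step 4 (left): focus=E path=0/1 depth=2 children=[] left=['K'] right=['P'] parent=C
Step 5 (up): focus=C path=0 depth=1 children=['K', 'E', 'P'] left=[] right=[] parent=A

Answer: valid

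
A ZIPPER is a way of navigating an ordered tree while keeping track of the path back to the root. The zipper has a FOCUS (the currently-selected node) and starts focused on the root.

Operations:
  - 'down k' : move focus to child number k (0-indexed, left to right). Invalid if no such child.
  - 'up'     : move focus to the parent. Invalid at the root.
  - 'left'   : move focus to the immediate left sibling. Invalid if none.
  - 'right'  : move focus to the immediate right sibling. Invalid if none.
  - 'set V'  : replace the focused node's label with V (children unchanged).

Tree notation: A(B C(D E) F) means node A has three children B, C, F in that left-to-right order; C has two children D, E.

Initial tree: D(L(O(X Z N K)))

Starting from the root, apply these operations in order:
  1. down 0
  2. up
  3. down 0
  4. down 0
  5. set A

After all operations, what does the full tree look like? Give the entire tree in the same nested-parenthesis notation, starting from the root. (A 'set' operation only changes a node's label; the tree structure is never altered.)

Answer: D(L(A(X Z N K)))

Derivation:
Step 1 (down 0): focus=L path=0 depth=1 children=['O'] left=[] right=[] parent=D
Step 2 (up): focus=D path=root depth=0 children=['L'] (at root)
Step 3 (down 0): focus=L path=0 depth=1 children=['O'] left=[] right=[] parent=D
Step 4 (down 0): focus=O path=0/0 depth=2 children=['X', 'Z', 'N', 'K'] left=[] right=[] parent=L
Step 5 (set A): focus=A path=0/0 depth=2 children=['X', 'Z', 'N', 'K'] left=[] right=[] parent=L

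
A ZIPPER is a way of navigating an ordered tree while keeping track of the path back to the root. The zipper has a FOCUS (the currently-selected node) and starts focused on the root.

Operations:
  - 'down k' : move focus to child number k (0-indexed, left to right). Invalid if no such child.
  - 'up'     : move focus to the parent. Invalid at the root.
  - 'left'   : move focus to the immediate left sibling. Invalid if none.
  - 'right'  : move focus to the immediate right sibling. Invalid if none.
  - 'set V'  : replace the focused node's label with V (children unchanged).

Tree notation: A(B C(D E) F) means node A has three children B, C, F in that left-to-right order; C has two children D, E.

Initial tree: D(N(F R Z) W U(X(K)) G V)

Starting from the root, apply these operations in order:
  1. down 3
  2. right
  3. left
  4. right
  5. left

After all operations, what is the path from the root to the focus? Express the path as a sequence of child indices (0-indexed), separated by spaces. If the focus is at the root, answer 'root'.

Answer: 3

Derivation:
Step 1 (down 3): focus=G path=3 depth=1 children=[] left=['N', 'W', 'U'] right=['V'] parent=D
Step 2 (right): focus=V path=4 depth=1 children=[] left=['N', 'W', 'U', 'G'] right=[] parent=D
Step 3 (left): focus=G path=3 depth=1 children=[] left=['N', 'W', 'U'] right=['V'] parent=D
Step 4 (right): focus=V path=4 depth=1 children=[] left=['N', 'W', 'U', 'G'] right=[] parent=D
Step 5 (left): focus=G path=3 depth=1 children=[] left=['N', 'W', 'U'] right=['V'] parent=D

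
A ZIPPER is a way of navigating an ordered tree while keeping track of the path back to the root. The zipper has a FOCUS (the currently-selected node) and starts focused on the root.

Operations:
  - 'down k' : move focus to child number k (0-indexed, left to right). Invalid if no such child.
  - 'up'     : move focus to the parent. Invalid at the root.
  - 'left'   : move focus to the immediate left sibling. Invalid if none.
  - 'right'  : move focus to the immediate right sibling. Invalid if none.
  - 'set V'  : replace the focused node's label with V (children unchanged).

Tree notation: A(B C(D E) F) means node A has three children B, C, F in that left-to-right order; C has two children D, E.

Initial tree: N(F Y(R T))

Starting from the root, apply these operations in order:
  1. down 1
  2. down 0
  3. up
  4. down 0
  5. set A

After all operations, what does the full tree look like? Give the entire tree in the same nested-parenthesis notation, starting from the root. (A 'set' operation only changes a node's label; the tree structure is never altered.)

Step 1 (down 1): focus=Y path=1 depth=1 children=['R', 'T'] left=['F'] right=[] parent=N
Step 2 (down 0): focus=R path=1/0 depth=2 children=[] left=[] right=['T'] parent=Y
Step 3 (up): focus=Y path=1 depth=1 children=['R', 'T'] left=['F'] right=[] parent=N
Step 4 (down 0): focus=R path=1/0 depth=2 children=[] left=[] right=['T'] parent=Y
Step 5 (set A): focus=A path=1/0 depth=2 children=[] left=[] right=['T'] parent=Y

Answer: N(F Y(A T))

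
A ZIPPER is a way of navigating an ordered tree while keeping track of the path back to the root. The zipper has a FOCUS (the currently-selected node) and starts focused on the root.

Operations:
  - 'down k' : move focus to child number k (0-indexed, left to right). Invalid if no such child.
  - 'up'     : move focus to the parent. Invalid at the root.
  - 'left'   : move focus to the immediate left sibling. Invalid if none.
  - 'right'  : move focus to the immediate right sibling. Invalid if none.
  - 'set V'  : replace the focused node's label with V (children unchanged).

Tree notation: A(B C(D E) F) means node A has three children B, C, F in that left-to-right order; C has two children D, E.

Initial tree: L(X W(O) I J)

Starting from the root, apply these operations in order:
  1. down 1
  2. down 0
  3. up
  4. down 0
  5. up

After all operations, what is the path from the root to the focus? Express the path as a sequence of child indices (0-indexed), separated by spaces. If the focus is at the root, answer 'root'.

Step 1 (down 1): focus=W path=1 depth=1 children=['O'] left=['X'] right=['I', 'J'] parent=L
Step 2 (down 0): focus=O path=1/0 depth=2 children=[] left=[] right=[] parent=W
Step 3 (up): focus=W path=1 depth=1 children=['O'] left=['X'] right=['I', 'J'] parent=L
Step 4 (down 0): focus=O path=1/0 depth=2 children=[] left=[] right=[] parent=W
Step 5 (up): focus=W path=1 depth=1 children=['O'] left=['X'] right=['I', 'J'] parent=L

Answer: 1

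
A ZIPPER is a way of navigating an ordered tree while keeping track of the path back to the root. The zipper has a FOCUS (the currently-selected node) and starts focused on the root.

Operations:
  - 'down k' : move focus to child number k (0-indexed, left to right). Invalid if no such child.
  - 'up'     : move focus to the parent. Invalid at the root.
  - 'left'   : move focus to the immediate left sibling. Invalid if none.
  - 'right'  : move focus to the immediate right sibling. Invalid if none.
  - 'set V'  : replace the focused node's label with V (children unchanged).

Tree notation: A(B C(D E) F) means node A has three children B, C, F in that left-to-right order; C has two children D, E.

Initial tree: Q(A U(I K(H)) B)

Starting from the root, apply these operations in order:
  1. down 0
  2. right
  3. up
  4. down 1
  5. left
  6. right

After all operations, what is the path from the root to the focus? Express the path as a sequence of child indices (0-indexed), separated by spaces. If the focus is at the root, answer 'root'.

Step 1 (down 0): focus=A path=0 depth=1 children=[] left=[] right=['U', 'B'] parent=Q
Step 2 (right): focus=U path=1 depth=1 children=['I', 'K'] left=['A'] right=['B'] parent=Q
Step 3 (up): focus=Q path=root depth=0 children=['A', 'U', 'B'] (at root)
Step 4 (down 1): focus=U path=1 depth=1 children=['I', 'K'] left=['A'] right=['B'] parent=Q
Step 5 (left): focus=A path=0 depth=1 children=[] left=[] right=['U', 'B'] parent=Q
Step 6 (right): focus=U path=1 depth=1 children=['I', 'K'] left=['A'] right=['B'] parent=Q

Answer: 1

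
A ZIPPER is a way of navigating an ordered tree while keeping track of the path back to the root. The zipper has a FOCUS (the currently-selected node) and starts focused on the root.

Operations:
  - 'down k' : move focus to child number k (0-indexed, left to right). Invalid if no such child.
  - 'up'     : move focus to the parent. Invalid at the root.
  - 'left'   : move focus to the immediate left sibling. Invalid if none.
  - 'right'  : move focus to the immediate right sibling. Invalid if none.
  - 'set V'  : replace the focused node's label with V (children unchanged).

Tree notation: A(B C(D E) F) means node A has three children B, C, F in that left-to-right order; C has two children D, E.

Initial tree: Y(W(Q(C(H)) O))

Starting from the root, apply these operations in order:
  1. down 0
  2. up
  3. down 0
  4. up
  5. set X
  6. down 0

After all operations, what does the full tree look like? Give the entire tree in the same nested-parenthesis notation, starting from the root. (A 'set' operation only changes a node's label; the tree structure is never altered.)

Answer: X(W(Q(C(H)) O))

Derivation:
Step 1 (down 0): focus=W path=0 depth=1 children=['Q', 'O'] left=[] right=[] parent=Y
Step 2 (up): focus=Y path=root depth=0 children=['W'] (at root)
Step 3 (down 0): focus=W path=0 depth=1 children=['Q', 'O'] left=[] right=[] parent=Y
Step 4 (up): focus=Y path=root depth=0 children=['W'] (at root)
Step 5 (set X): focus=X path=root depth=0 children=['W'] (at root)
Step 6 (down 0): focus=W path=0 depth=1 children=['Q', 'O'] left=[] right=[] parent=X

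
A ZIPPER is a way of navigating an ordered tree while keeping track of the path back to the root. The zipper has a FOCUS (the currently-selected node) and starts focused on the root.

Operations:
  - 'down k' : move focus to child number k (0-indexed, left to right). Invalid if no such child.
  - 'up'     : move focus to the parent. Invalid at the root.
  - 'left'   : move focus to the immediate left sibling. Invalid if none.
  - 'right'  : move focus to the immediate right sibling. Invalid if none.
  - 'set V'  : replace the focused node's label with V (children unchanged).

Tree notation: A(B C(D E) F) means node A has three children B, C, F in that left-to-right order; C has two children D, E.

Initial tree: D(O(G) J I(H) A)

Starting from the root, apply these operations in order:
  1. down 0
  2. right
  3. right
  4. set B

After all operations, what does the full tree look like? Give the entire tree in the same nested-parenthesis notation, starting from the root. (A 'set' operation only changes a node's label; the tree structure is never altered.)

Step 1 (down 0): focus=O path=0 depth=1 children=['G'] left=[] right=['J', 'I', 'A'] parent=D
Step 2 (right): focus=J path=1 depth=1 children=[] left=['O'] right=['I', 'A'] parent=D
Step 3 (right): focus=I path=2 depth=1 children=['H'] left=['O', 'J'] right=['A'] parent=D
Step 4 (set B): focus=B path=2 depth=1 children=['H'] left=['O', 'J'] right=['A'] parent=D

Answer: D(O(G) J B(H) A)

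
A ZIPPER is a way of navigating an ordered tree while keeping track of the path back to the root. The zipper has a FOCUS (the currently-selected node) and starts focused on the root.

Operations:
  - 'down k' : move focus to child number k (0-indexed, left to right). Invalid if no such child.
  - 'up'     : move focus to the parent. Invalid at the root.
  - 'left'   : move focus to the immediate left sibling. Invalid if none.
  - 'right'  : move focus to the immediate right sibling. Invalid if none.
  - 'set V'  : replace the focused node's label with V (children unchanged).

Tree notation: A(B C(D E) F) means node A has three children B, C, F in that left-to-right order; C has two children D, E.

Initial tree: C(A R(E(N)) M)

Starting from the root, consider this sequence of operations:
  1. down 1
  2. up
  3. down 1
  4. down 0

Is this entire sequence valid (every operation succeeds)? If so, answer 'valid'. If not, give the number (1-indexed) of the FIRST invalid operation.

Step 1 (down 1): focus=R path=1 depth=1 children=['E'] left=['A'] right=['M'] parent=C
Step 2 (up): focus=C path=root depth=0 children=['A', 'R', 'M'] (at root)
Step 3 (down 1): focus=R path=1 depth=1 children=['E'] left=['A'] right=['M'] parent=C
Step 4 (down 0): focus=E path=1/0 depth=2 children=['N'] left=[] right=[] parent=R

Answer: valid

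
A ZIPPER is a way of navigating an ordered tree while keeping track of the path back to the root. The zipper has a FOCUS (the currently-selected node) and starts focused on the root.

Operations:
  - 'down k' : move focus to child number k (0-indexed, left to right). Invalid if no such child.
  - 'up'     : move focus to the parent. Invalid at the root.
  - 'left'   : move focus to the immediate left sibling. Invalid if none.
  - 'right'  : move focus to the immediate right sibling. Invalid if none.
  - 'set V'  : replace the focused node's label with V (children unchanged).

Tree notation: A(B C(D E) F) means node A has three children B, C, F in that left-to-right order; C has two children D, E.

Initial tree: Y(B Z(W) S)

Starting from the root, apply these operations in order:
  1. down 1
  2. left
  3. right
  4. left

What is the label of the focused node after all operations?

Answer: B

Derivation:
Step 1 (down 1): focus=Z path=1 depth=1 children=['W'] left=['B'] right=['S'] parent=Y
Step 2 (left): focus=B path=0 depth=1 children=[] left=[] right=['Z', 'S'] parent=Y
Step 3 (right): focus=Z path=1 depth=1 children=['W'] left=['B'] right=['S'] parent=Y
Step 4 (left): focus=B path=0 depth=1 children=[] left=[] right=['Z', 'S'] parent=Y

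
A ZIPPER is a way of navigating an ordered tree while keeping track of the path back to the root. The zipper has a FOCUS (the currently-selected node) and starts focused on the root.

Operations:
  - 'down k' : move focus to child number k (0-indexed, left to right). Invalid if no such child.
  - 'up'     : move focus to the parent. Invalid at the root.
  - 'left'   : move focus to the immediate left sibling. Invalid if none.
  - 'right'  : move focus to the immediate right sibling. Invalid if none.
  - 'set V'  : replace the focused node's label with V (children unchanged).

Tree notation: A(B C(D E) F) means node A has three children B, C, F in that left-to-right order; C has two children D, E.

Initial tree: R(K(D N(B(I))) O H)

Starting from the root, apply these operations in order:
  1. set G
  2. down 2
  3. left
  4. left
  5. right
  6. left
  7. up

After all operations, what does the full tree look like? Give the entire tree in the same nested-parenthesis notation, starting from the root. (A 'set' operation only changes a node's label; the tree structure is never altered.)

Step 1 (set G): focus=G path=root depth=0 children=['K', 'O', 'H'] (at root)
Step 2 (down 2): focus=H path=2 depth=1 children=[] left=['K', 'O'] right=[] parent=G
Step 3 (left): focus=O path=1 depth=1 children=[] left=['K'] right=['H'] parent=G
Step 4 (left): focus=K path=0 depth=1 children=['D', 'N'] left=[] right=['O', 'H'] parent=G
Step 5 (right): focus=O path=1 depth=1 children=[] left=['K'] right=['H'] parent=G
Step 6 (left): focus=K path=0 depth=1 children=['D', 'N'] left=[] right=['O', 'H'] parent=G
Step 7 (up): focus=G path=root depth=0 children=['K', 'O', 'H'] (at root)

Answer: G(K(D N(B(I))) O H)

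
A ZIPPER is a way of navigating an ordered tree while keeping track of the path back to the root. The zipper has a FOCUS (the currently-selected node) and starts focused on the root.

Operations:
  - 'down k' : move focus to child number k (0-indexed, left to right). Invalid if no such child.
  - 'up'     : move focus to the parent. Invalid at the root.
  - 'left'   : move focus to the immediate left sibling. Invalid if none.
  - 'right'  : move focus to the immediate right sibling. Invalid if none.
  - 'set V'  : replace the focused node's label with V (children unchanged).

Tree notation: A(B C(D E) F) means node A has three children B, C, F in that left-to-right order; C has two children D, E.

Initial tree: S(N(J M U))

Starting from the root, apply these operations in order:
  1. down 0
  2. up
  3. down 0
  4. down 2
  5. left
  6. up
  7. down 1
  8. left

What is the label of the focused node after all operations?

Answer: J

Derivation:
Step 1 (down 0): focus=N path=0 depth=1 children=['J', 'M', 'U'] left=[] right=[] parent=S
Step 2 (up): focus=S path=root depth=0 children=['N'] (at root)
Step 3 (down 0): focus=N path=0 depth=1 children=['J', 'M', 'U'] left=[] right=[] parent=S
Step 4 (down 2): focus=U path=0/2 depth=2 children=[] left=['J', 'M'] right=[] parent=N
Step 5 (left): focus=M path=0/1 depth=2 children=[] left=['J'] right=['U'] parent=N
Step 6 (up): focus=N path=0 depth=1 children=['J', 'M', 'U'] left=[] right=[] parent=S
Step 7 (down 1): focus=M path=0/1 depth=2 children=[] left=['J'] right=['U'] parent=N
Step 8 (left): focus=J path=0/0 depth=2 children=[] left=[] right=['M', 'U'] parent=N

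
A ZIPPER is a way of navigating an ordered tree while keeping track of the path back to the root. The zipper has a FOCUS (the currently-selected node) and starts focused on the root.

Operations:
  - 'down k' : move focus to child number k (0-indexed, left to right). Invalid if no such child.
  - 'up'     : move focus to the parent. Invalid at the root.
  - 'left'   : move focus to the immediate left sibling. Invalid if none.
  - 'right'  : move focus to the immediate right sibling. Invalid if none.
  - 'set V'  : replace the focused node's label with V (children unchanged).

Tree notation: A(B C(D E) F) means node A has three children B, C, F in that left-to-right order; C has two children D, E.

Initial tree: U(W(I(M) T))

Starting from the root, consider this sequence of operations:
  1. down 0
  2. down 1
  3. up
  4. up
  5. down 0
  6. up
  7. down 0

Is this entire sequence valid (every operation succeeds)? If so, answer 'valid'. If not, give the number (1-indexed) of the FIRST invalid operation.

Step 1 (down 0): focus=W path=0 depth=1 children=['I', 'T'] left=[] right=[] parent=U
Step 2 (down 1): focus=T path=0/1 depth=2 children=[] left=['I'] right=[] parent=W
Step 3 (up): focus=W path=0 depth=1 children=['I', 'T'] left=[] right=[] parent=U
Step 4 (up): focus=U path=root depth=0 children=['W'] (at root)
Step 5 (down 0): focus=W path=0 depth=1 children=['I', 'T'] left=[] right=[] parent=U
Step 6 (up): focus=U path=root depth=0 children=['W'] (at root)
Step 7 (down 0): focus=W path=0 depth=1 children=['I', 'T'] left=[] right=[] parent=U

Answer: valid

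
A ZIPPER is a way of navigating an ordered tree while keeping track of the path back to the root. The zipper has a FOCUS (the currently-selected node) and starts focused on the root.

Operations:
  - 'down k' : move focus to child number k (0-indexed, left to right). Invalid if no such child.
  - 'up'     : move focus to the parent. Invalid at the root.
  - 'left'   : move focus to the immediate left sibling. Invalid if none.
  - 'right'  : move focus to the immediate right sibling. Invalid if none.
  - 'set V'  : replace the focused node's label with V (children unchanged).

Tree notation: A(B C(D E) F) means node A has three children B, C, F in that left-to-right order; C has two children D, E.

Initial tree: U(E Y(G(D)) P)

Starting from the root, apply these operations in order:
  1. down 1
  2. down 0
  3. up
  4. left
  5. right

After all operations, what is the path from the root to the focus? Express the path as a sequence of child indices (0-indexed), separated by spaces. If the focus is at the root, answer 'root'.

Step 1 (down 1): focus=Y path=1 depth=1 children=['G'] left=['E'] right=['P'] parent=U
Step 2 (down 0): focus=G path=1/0 depth=2 children=['D'] left=[] right=[] parent=Y
Step 3 (up): focus=Y path=1 depth=1 children=['G'] left=['E'] right=['P'] parent=U
Step 4 (left): focus=E path=0 depth=1 children=[] left=[] right=['Y', 'P'] parent=U
Step 5 (right): focus=Y path=1 depth=1 children=['G'] left=['E'] right=['P'] parent=U

Answer: 1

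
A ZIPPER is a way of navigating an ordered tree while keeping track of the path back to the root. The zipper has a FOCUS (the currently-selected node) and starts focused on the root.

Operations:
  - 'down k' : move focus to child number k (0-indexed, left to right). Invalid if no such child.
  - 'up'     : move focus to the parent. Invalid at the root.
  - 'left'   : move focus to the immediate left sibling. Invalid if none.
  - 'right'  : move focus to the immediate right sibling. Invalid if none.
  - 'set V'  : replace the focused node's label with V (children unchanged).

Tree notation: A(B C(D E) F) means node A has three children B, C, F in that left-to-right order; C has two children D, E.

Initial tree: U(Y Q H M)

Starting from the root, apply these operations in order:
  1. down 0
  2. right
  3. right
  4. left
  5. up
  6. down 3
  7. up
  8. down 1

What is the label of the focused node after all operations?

Answer: Q

Derivation:
Step 1 (down 0): focus=Y path=0 depth=1 children=[] left=[] right=['Q', 'H', 'M'] parent=U
Step 2 (right): focus=Q path=1 depth=1 children=[] left=['Y'] right=['H', 'M'] parent=U
Step 3 (right): focus=H path=2 depth=1 children=[] left=['Y', 'Q'] right=['M'] parent=U
Step 4 (left): focus=Q path=1 depth=1 children=[] left=['Y'] right=['H', 'M'] parent=U
Step 5 (up): focus=U path=root depth=0 children=['Y', 'Q', 'H', 'M'] (at root)
Step 6 (down 3): focus=M path=3 depth=1 children=[] left=['Y', 'Q', 'H'] right=[] parent=U
Step 7 (up): focus=U path=root depth=0 children=['Y', 'Q', 'H', 'M'] (at root)
Step 8 (down 1): focus=Q path=1 depth=1 children=[] left=['Y'] right=['H', 'M'] parent=U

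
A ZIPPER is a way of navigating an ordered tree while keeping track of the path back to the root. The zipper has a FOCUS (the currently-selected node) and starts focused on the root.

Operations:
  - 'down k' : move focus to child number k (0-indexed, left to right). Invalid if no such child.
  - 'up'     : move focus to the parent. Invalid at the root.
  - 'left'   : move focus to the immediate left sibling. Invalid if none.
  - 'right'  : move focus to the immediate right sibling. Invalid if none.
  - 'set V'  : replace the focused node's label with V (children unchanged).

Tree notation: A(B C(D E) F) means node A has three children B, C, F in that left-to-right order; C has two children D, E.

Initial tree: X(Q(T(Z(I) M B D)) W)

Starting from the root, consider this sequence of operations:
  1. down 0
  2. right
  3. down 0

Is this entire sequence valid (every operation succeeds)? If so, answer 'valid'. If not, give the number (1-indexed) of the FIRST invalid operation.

Step 1 (down 0): focus=Q path=0 depth=1 children=['T'] left=[] right=['W'] parent=X
Step 2 (right): focus=W path=1 depth=1 children=[] left=['Q'] right=[] parent=X
Step 3 (down 0): INVALID

Answer: 3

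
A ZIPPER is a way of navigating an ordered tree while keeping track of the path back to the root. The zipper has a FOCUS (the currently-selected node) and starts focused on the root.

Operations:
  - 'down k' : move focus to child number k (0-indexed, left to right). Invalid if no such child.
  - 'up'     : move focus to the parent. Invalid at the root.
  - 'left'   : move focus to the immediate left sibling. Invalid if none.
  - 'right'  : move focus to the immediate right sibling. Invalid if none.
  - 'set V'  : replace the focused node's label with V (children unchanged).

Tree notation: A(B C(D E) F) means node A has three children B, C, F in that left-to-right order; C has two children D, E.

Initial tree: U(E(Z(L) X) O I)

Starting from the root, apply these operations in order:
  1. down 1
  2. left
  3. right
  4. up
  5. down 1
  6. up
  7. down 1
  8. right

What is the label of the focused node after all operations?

Step 1 (down 1): focus=O path=1 depth=1 children=[] left=['E'] right=['I'] parent=U
Step 2 (left): focus=E path=0 depth=1 children=['Z', 'X'] left=[] right=['O', 'I'] parent=U
Step 3 (right): focus=O path=1 depth=1 children=[] left=['E'] right=['I'] parent=U
Step 4 (up): focus=U path=root depth=0 children=['E', 'O', 'I'] (at root)
Step 5 (down 1): focus=O path=1 depth=1 children=[] left=['E'] right=['I'] parent=U
Step 6 (up): focus=U path=root depth=0 children=['E', 'O', 'I'] (at root)
Step 7 (down 1): focus=O path=1 depth=1 children=[] left=['E'] right=['I'] parent=U
Step 8 (right): focus=I path=2 depth=1 children=[] left=['E', 'O'] right=[] parent=U

Answer: I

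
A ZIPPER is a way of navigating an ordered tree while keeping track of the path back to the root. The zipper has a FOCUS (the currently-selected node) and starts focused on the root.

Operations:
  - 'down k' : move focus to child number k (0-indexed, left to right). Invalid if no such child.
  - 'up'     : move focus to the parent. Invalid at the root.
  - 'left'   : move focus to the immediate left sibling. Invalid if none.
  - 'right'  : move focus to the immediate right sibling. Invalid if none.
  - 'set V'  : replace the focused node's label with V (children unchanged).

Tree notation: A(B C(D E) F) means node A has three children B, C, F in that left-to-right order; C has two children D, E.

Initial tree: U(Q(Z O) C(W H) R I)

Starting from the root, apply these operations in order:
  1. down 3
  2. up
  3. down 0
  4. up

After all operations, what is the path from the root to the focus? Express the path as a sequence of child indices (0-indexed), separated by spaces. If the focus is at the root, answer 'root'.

Answer: root

Derivation:
Step 1 (down 3): focus=I path=3 depth=1 children=[] left=['Q', 'C', 'R'] right=[] parent=U
Step 2 (up): focus=U path=root depth=0 children=['Q', 'C', 'R', 'I'] (at root)
Step 3 (down 0): focus=Q path=0 depth=1 children=['Z', 'O'] left=[] right=['C', 'R', 'I'] parent=U
Step 4 (up): focus=U path=root depth=0 children=['Q', 'C', 'R', 'I'] (at root)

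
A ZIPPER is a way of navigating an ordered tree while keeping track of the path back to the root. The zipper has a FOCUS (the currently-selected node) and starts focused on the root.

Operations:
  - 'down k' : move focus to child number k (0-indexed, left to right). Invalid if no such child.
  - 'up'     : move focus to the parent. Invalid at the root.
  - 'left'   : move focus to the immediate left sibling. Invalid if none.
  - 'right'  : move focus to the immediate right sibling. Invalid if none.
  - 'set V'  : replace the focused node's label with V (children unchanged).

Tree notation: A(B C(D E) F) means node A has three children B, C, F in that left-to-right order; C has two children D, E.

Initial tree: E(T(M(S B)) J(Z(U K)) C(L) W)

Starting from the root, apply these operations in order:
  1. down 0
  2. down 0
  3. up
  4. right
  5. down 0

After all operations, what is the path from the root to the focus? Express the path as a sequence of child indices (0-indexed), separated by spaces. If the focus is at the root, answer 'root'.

Step 1 (down 0): focus=T path=0 depth=1 children=['M'] left=[] right=['J', 'C', 'W'] parent=E
Step 2 (down 0): focus=M path=0/0 depth=2 children=['S', 'B'] left=[] right=[] parent=T
Step 3 (up): focus=T path=0 depth=1 children=['M'] left=[] right=['J', 'C', 'W'] parent=E
Step 4 (right): focus=J path=1 depth=1 children=['Z'] left=['T'] right=['C', 'W'] parent=E
Step 5 (down 0): focus=Z path=1/0 depth=2 children=['U', 'K'] left=[] right=[] parent=J

Answer: 1 0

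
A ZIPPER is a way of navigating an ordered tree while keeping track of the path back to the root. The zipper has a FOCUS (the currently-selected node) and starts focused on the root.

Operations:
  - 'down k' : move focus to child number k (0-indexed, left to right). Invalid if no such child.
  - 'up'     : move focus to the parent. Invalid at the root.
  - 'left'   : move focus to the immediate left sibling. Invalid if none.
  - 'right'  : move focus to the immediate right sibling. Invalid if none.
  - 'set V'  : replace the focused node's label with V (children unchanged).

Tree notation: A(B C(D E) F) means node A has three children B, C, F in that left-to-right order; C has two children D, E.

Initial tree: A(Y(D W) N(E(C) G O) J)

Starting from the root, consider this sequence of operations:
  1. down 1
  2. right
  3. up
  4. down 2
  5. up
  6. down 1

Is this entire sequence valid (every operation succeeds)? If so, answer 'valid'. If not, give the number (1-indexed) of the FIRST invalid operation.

Step 1 (down 1): focus=N path=1 depth=1 children=['E', 'G', 'O'] left=['Y'] right=['J'] parent=A
Step 2 (right): focus=J path=2 depth=1 children=[] left=['Y', 'N'] right=[] parent=A
Step 3 (up): focus=A path=root depth=0 children=['Y', 'N', 'J'] (at root)
Step 4 (down 2): focus=J path=2 depth=1 children=[] left=['Y', 'N'] right=[] parent=A
Step 5 (up): focus=A path=root depth=0 children=['Y', 'N', 'J'] (at root)
Step 6 (down 1): focus=N path=1 depth=1 children=['E', 'G', 'O'] left=['Y'] right=['J'] parent=A

Answer: valid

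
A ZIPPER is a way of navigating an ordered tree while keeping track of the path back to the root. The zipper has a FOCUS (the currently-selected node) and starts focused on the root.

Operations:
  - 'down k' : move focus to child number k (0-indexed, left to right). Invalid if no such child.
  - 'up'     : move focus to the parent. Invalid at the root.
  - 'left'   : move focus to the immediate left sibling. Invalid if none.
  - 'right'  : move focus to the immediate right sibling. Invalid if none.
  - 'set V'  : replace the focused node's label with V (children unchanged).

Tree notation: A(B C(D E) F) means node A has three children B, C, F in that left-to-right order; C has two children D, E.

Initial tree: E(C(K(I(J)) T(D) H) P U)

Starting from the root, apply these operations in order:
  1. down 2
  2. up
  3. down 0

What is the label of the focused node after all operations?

Step 1 (down 2): focus=U path=2 depth=1 children=[] left=['C', 'P'] right=[] parent=E
Step 2 (up): focus=E path=root depth=0 children=['C', 'P', 'U'] (at root)
Step 3 (down 0): focus=C path=0 depth=1 children=['K', 'T', 'H'] left=[] right=['P', 'U'] parent=E

Answer: C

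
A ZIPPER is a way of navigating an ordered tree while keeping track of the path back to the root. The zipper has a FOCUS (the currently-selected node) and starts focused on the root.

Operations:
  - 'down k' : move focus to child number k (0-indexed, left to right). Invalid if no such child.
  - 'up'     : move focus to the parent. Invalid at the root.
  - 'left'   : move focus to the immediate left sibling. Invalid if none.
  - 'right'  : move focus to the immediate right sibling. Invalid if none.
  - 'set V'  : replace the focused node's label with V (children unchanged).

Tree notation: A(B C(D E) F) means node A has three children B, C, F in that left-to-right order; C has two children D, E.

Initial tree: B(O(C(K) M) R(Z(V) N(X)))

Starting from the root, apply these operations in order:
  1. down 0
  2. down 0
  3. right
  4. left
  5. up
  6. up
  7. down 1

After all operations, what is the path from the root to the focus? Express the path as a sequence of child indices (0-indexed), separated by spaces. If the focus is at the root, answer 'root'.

Step 1 (down 0): focus=O path=0 depth=1 children=['C', 'M'] left=[] right=['R'] parent=B
Step 2 (down 0): focus=C path=0/0 depth=2 children=['K'] left=[] right=['M'] parent=O
Step 3 (right): focus=M path=0/1 depth=2 children=[] left=['C'] right=[] parent=O
Step 4 (left): focus=C path=0/0 depth=2 children=['K'] left=[] right=['M'] parent=O
Step 5 (up): focus=O path=0 depth=1 children=['C', 'M'] left=[] right=['R'] parent=B
Step 6 (up): focus=B path=root depth=0 children=['O', 'R'] (at root)
Step 7 (down 1): focus=R path=1 depth=1 children=['Z', 'N'] left=['O'] right=[] parent=B

Answer: 1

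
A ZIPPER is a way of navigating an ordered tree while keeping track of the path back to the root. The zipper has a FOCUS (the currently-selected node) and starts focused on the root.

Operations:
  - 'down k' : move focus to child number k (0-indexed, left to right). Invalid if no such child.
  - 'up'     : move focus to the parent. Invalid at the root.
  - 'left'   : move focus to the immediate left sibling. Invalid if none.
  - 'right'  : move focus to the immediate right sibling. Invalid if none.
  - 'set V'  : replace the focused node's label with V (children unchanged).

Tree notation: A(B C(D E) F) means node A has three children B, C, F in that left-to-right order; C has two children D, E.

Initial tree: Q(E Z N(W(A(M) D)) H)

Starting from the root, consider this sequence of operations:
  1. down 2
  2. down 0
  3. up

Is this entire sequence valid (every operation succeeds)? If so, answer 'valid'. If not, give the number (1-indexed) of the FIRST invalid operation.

Answer: valid

Derivation:
Step 1 (down 2): focus=N path=2 depth=1 children=['W'] left=['E', 'Z'] right=['H'] parent=Q
Step 2 (down 0): focus=W path=2/0 depth=2 children=['A', 'D'] left=[] right=[] parent=N
Step 3 (up): focus=N path=2 depth=1 children=['W'] left=['E', 'Z'] right=['H'] parent=Q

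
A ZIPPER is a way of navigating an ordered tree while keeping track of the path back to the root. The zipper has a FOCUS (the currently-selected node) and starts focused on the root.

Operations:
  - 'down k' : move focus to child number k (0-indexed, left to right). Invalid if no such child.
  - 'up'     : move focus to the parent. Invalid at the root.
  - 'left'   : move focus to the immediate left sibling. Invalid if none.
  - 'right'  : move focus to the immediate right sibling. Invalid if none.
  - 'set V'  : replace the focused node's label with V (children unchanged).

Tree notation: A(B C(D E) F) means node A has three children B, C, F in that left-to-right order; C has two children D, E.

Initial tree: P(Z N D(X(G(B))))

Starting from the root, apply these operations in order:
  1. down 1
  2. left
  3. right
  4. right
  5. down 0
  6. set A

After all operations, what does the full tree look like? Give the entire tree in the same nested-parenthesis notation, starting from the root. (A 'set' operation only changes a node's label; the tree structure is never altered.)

Step 1 (down 1): focus=N path=1 depth=1 children=[] left=['Z'] right=['D'] parent=P
Step 2 (left): focus=Z path=0 depth=1 children=[] left=[] right=['N', 'D'] parent=P
Step 3 (right): focus=N path=1 depth=1 children=[] left=['Z'] right=['D'] parent=P
Step 4 (right): focus=D path=2 depth=1 children=['X'] left=['Z', 'N'] right=[] parent=P
Step 5 (down 0): focus=X path=2/0 depth=2 children=['G'] left=[] right=[] parent=D
Step 6 (set A): focus=A path=2/0 depth=2 children=['G'] left=[] right=[] parent=D

Answer: P(Z N D(A(G(B))))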